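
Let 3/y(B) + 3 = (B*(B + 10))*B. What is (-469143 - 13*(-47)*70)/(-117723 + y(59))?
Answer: 34136275126/9425138825 ≈ 3.6218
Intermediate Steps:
y(B) = 3/(-3 + B²*(10 + B)) (y(B) = 3/(-3 + (B*(B + 10))*B) = 3/(-3 + (B*(10 + B))*B) = 3/(-3 + B²*(10 + B)))
(-469143 - 13*(-47)*70)/(-117723 + y(59)) = (-469143 - 13*(-47)*70)/(-117723 + 3/(-3 + 59³ + 10*59²)) = (-469143 + 611*70)/(-117723 + 3/(-3 + 205379 + 10*3481)) = (-469143 + 42770)/(-117723 + 3/(-3 + 205379 + 34810)) = -426373/(-117723 + 3/240186) = -426373/(-117723 + 3*(1/240186)) = -426373/(-117723 + 1/80062) = -426373/(-9425138825/80062) = -426373*(-80062/9425138825) = 34136275126/9425138825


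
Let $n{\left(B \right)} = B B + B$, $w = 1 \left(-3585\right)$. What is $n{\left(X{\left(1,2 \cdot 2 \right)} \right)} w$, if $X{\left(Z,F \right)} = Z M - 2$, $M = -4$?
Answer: $-107550$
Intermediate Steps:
$w = -3585$
$X{\left(Z,F \right)} = -2 - 4 Z$ ($X{\left(Z,F \right)} = Z \left(-4\right) - 2 = - 4 Z - 2 = -2 - 4 Z$)
$n{\left(B \right)} = B + B^{2}$ ($n{\left(B \right)} = B^{2} + B = B + B^{2}$)
$n{\left(X{\left(1,2 \cdot 2 \right)} \right)} w = \left(-2 - 4\right) \left(1 - 6\right) \left(-3585\right) = - 6 \left(1 - 6\right) \left(-3585\right) = \left(-6\right) \left(-5\right) \left(-3585\right) = 30 \left(-3585\right) = -107550$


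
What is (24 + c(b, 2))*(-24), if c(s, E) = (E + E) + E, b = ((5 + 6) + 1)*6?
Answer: -720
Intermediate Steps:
b = 72 (b = (11 + 1)*6 = 12*6 = 72)
c(s, E) = 3*E (c(s, E) = 2*E + E = 3*E)
(24 + c(b, 2))*(-24) = (24 + 3*2)*(-24) = (24 + 6)*(-24) = 30*(-24) = -720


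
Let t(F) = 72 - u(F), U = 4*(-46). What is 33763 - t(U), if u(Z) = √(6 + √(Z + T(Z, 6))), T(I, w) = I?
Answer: 33691 + √(6 + 4*I*√23) ≈ 33695.0 + 2.6552*I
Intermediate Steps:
U = -184
u(Z) = √(6 + √2*√Z) (u(Z) = √(6 + √(Z + Z)) = √(6 + √(2*Z)) = √(6 + √2*√Z))
t(F) = 72 - √(6 + √2*√F)
33763 - t(U) = 33763 - (72 - √(6 + √2*√(-184))) = 33763 - (72 - √(6 + √2*(2*I*√46))) = 33763 - (72 - √(6 + 4*I*√23)) = 33763 + (-72 + √(6 + 4*I*√23)) = 33691 + √(6 + 4*I*√23)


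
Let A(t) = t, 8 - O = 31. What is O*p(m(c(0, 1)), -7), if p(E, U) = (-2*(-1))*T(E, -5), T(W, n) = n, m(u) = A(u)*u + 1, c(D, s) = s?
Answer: 230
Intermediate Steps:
O = -23 (O = 8 - 1*31 = 8 - 31 = -23)
m(u) = 1 + u² (m(u) = u*u + 1 = u² + 1 = 1 + u²)
p(E, U) = -10 (p(E, U) = -2*(-1)*(-5) = 2*(-5) = -10)
O*p(m(c(0, 1)), -7) = -23*(-10) = 230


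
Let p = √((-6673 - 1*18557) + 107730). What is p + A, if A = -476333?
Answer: -476333 + 50*√33 ≈ -4.7605e+5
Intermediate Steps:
p = 50*√33 (p = √((-6673 - 18557) + 107730) = √(-25230 + 107730) = √82500 = 50*√33 ≈ 287.23)
p + A = 50*√33 - 476333 = -476333 + 50*√33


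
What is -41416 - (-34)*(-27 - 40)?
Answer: -43694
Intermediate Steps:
-41416 - (-34)*(-27 - 40) = -41416 - (-34)*(-67) = -41416 - 1*2278 = -41416 - 2278 = -43694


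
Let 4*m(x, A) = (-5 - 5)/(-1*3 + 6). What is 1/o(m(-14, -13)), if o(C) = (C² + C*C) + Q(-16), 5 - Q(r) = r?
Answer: 18/403 ≈ 0.044665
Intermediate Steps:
Q(r) = 5 - r
m(x, A) = -⅚ (m(x, A) = ((-5 - 5)/(-1*3 + 6))/4 = (-10/(-3 + 6))/4 = (-10/3)/4 = (-10*⅓)/4 = (¼)*(-10/3) = -⅚)
o(C) = 21 + 2*C² (o(C) = (C² + C*C) + (5 - 1*(-16)) = (C² + C²) + (5 + 16) = 2*C² + 21 = 21 + 2*C²)
1/o(m(-14, -13)) = 1/(21 + 2*(-⅚)²) = 1/(21 + 2*(25/36)) = 1/(21 + 25/18) = 1/(403/18) = 18/403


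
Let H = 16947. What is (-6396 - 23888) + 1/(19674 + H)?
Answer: -1109030363/36621 ≈ -30284.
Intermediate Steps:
(-6396 - 23888) + 1/(19674 + H) = (-6396 - 23888) + 1/(19674 + 16947) = -30284 + 1/36621 = -1109030363/36621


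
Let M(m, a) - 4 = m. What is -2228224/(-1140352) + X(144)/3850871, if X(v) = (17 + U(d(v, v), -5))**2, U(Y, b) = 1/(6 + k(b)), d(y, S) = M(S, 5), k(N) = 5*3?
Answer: 501084766396/256433350761 ≈ 1.9541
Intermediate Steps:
M(m, a) = 4 + m
k(N) = 15
d(y, S) = 4 + S
U(Y, b) = 1/21 (U(Y, b) = 1/(6 + 15) = 1/21)
X(v) = 128164/441 (X(v) = (17 + 1/21)**2 = (358/21)**2 = 128164/441)
-2228224/(-1140352) + X(144)/3850871 = -2228224/(-1140352) + (128164/441)/3850871 = -2228224*(-1/1140352) + (128164/441)*(1/3850871) = 17408/8909 + 128164/1698234111 = 501084766396/256433350761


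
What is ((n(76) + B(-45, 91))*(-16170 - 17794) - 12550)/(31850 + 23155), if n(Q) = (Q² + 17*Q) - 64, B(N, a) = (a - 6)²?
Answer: -483286306/55005 ≈ -8786.2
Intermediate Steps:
B(N, a) = (-6 + a)²
n(Q) = -64 + Q² + 17*Q
((n(76) + B(-45, 91))*(-16170 - 17794) - 12550)/(31850 + 23155) = (((-64 + 76² + 17*76) + (-6 + 91)²)*(-16170 - 17794) - 12550)/(31850 + 23155) = (((-64 + 5776 + 1292) + 85²)*(-33964) - 12550)/55005 = ((7004 + 7225)*(-33964) - 12550)*(1/55005) = (14229*(-33964) - 12550)*(1/55005) = (-483273756 - 12550)*(1/55005) = -483286306*1/55005 = -483286306/55005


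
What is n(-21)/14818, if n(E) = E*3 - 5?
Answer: -34/7409 ≈ -0.0045890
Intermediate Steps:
n(E) = -5 + 3*E (n(E) = 3*E - 5 = -5 + 3*E)
n(-21)/14818 = (-5 + 3*(-21))/14818 = (-5 - 63)*(1/14818) = -68*1/14818 = -34/7409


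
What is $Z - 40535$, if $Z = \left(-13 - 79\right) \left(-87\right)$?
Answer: $-32531$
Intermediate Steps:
$Z = 8004$ ($Z = \left(-92\right) \left(-87\right) = 8004$)
$Z - 40535 = 8004 - 40535 = -32531$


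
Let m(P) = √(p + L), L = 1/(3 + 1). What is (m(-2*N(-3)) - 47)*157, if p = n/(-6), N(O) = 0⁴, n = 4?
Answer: -7379 + 157*I*√15/6 ≈ -7379.0 + 101.34*I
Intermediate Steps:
N(O) = 0
p = -⅔ (p = 4/(-6) = 4*(-⅙) = -⅔ ≈ -0.66667)
L = ¼ (L = 1/4 = ¼ ≈ 0.25000)
m(P) = I*√15/6 (m(P) = √(-⅔ + ¼) = √(-5/12) = I*√15/6)
(m(-2*N(-3)) - 47)*157 = (I*√15/6 - 47)*157 = (-47 + I*√15/6)*157 = -7379 + 157*I*√15/6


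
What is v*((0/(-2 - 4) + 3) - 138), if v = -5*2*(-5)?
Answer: -6750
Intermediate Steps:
v = 50 (v = -10*(-5) = 50)
v*((0/(-2 - 4) + 3) - 138) = 50*((0/(-2 - 4) + 3) - 138) = 50*((0/(-6) + 3) - 138) = 50*((0*(-⅙) + 3) - 138) = 50*((0 + 3) - 138) = 50*(3 - 138) = 50*(-135) = -6750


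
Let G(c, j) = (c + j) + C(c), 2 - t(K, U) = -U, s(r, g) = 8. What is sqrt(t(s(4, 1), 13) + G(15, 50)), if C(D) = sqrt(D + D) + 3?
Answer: sqrt(83 + sqrt(30)) ≈ 9.4062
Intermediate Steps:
C(D) = 3 + sqrt(2)*sqrt(D) (C(D) = sqrt(2*D) + 3 = sqrt(2)*sqrt(D) + 3 = 3 + sqrt(2)*sqrt(D))
t(K, U) = 2 + U (t(K, U) = 2 - (-1)*U = 2 + U)
G(c, j) = 3 + c + j + sqrt(2)*sqrt(c) (G(c, j) = (c + j) + (3 + sqrt(2)*sqrt(c)) = 3 + c + j + sqrt(2)*sqrt(c))
sqrt(t(s(4, 1), 13) + G(15, 50)) = sqrt((2 + 13) + (3 + 15 + 50 + sqrt(2)*sqrt(15))) = sqrt(15 + (3 + 15 + 50 + sqrt(30))) = sqrt(15 + (68 + sqrt(30))) = sqrt(83 + sqrt(30))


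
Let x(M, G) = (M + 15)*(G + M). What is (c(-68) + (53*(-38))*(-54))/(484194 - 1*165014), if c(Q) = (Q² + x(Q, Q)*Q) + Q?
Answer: -94208/79795 ≈ -1.1806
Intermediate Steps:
x(M, G) = (15 + M)*(G + M)
c(Q) = Q + Q² + Q*(2*Q² + 30*Q) (c(Q) = (Q² + (Q² + 15*Q + 15*Q + Q*Q)*Q) + Q = (Q² + (Q² + 15*Q + 15*Q + Q²)*Q) + Q = (Q² + (2*Q² + 30*Q)*Q) + Q = (Q² + Q*(2*Q² + 30*Q)) + Q = Q + Q² + Q*(2*Q² + 30*Q))
(c(-68) + (53*(-38))*(-54))/(484194 - 1*165014) = (-68*(1 + 2*(-68)² + 31*(-68)) + (53*(-38))*(-54))/(484194 - 1*165014) = (-68*(1 + 2*4624 - 2108) - 2014*(-54))/(484194 - 165014) = (-68*(1 + 9248 - 2108) + 108756)/319180 = (-68*7141 + 108756)*(1/319180) = (-485588 + 108756)*(1/319180) = -376832*1/319180 = -94208/79795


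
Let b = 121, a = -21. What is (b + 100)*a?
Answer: -4641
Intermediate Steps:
(b + 100)*a = (121 + 100)*(-21) = 221*(-21) = -4641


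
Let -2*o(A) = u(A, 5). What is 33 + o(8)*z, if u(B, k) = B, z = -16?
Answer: 97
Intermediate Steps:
o(A) = -A/2
33 + o(8)*z = 33 - ½*8*(-16) = 33 - 4*(-16) = 33 + 64 = 97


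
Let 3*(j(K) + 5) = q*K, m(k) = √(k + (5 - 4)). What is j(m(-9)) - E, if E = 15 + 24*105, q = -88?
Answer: -2540 - 176*I*√2/3 ≈ -2540.0 - 82.967*I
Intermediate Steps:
E = 2535 (E = 15 + 2520 = 2535)
m(k) = √(1 + k) (m(k) = √(k + 1) = √(1 + k))
j(K) = -5 - 88*K/3 (j(K) = -5 + (-88*K)/3 = -5 - 88*K/3)
j(m(-9)) - E = (-5 - 88*√(1 - 9)/3) - 1*2535 = (-5 - 176*I*√2/3) - 2535 = -2540 - 176*I*√2/3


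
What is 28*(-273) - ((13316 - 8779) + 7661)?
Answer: -19842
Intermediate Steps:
28*(-273) - ((13316 - 8779) + 7661) = -7644 - (4537 + 7661) = -7644 - 1*12198 = -7644 - 12198 = -19842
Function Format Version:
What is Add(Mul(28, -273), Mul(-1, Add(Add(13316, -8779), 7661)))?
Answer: -19842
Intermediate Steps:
Add(Mul(28, -273), Mul(-1, Add(Add(13316, -8779), 7661))) = Add(-7644, Mul(-1, Add(4537, 7661))) = Add(-7644, Mul(-1, 12198)) = Add(-7644, -12198) = -19842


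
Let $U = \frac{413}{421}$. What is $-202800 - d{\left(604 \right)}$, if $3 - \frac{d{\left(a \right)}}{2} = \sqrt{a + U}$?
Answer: $-202806 + \frac{2 \sqrt{107227437}}{421} \approx -2.0276 \cdot 10^{5}$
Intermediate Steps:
$U = \frac{413}{421}$ ($U = 413 \cdot \frac{1}{421} = \frac{413}{421} \approx 0.981$)
$d{\left(a \right)} = 6 - 2 \sqrt{\frac{413}{421} + a}$ ($d{\left(a \right)} = 6 - 2 \sqrt{a + \frac{413}{421}} = 6 - 2 \sqrt{\frac{413}{421} + a}$)
$-202800 - d{\left(604 \right)} = -202800 - \left(6 - \frac{2 \sqrt{173873 + 177241 \cdot 604}}{421}\right) = -202800 - \left(6 - \frac{2 \sqrt{173873 + 107053564}}{421}\right) = -202800 - \left(6 - \frac{2 \sqrt{107227437}}{421}\right) = -202806 + \frac{2 \sqrt{107227437}}{421}$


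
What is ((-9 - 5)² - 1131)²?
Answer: 874225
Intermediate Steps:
((-9 - 5)² - 1131)² = ((-14)² - 1131)² = (196 - 1131)² = (-935)² = 874225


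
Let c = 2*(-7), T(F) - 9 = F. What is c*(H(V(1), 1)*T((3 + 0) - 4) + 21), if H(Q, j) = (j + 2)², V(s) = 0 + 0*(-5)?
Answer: -1302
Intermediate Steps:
V(s) = 0 (V(s) = 0 + 0 = 0)
T(F) = 9 + F
H(Q, j) = (2 + j)²
c = -14
c*(H(V(1), 1)*T((3 + 0) - 4) + 21) = -14*((2 + 1)²*(9 + ((3 + 0) - 4)) + 21) = -14*(3²*(9 + (3 - 4)) + 21) = -14*(9*(9 - 1) + 21) = -14*(9*8 + 21) = -14*(72 + 21) = -14*93 = -1302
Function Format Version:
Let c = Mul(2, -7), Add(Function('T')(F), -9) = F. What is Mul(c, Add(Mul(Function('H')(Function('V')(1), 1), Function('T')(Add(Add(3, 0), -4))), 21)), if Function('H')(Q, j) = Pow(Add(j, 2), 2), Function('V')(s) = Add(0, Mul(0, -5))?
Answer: -1302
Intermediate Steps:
Function('V')(s) = 0 (Function('V')(s) = Add(0, 0) = 0)
Function('T')(F) = Add(9, F)
Function('H')(Q, j) = Pow(Add(2, j), 2)
c = -14
Mul(c, Add(Mul(Function('H')(Function('V')(1), 1), Function('T')(Add(Add(3, 0), -4))), 21)) = Mul(-14, Add(Mul(Pow(Add(2, 1), 2), Add(9, Add(Add(3, 0), -4))), 21)) = Mul(-14, Add(Mul(Pow(3, 2), Add(9, Add(3, -4))), 21)) = Mul(-14, Add(Mul(9, Add(9, -1)), 21)) = Mul(-14, Add(Mul(9, 8), 21)) = Mul(-14, Add(72, 21)) = Mul(-14, 93) = -1302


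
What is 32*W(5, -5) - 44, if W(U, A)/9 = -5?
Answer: -1484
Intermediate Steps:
W(U, A) = -45 (W(U, A) = 9*(-5) = -45)
32*W(5, -5) - 44 = 32*(-45) - 44 = -1440 - 44 = -1484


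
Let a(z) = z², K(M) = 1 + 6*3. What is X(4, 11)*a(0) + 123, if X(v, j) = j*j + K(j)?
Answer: 123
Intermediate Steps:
K(M) = 19 (K(M) = 1 + 18 = 19)
X(v, j) = 19 + j² (X(v, j) = j*j + 19 = j² + 19 = 19 + j²)
X(4, 11)*a(0) + 123 = (19 + 11²)*0² + 123 = (19 + 121)*0 + 123 = 140*0 + 123 = 0 + 123 = 123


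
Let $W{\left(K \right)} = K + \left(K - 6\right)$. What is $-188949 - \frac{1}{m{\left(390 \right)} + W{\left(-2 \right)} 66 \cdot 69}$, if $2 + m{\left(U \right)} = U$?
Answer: $- \frac{8531425247}{45152} \approx -1.8895 \cdot 10^{5}$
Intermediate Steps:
$m{\left(U \right)} = -2 + U$
$W{\left(K \right)} = -6 + 2 K$ ($W{\left(K \right)} = K + \left(K - 6\right) = K + \left(-6 + K\right) = -6 + 2 K$)
$-188949 - \frac{1}{m{\left(390 \right)} + W{\left(-2 \right)} 66 \cdot 69} = -188949 - \frac{1}{\left(-2 + 390\right) + \left(-6 + 2 \left(-2\right)\right) 66 \cdot 69} = -188949 - \frac{1}{388 + \left(-6 - 4\right) 66 \cdot 69} = -188949 - \frac{1}{388 + \left(-10\right) 66 \cdot 69} = -188949 - \frac{1}{388 - 45540} = -188949 - \frac{1}{-45152} = -188949 - - \frac{1}{45152} = -188949 + \frac{1}{45152} = - \frac{8531425247}{45152}$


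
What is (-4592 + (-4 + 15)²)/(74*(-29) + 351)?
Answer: 4471/1795 ≈ 2.4908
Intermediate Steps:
(-4592 + (-4 + 15)²)/(74*(-29) + 351) = (-4592 + 11²)/(-2146 + 351) = (-4592 + 121)/(-1795) = -4471*(-1/1795) = 4471/1795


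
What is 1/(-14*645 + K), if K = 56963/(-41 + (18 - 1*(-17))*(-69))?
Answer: -2456/22234643 ≈ -0.00011046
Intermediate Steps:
K = -56963/2456 (K = 56963/(-41 + (18 + 17)*(-69)) = 56963/(-41 + 35*(-69)) = 56963/(-41 - 2415) = 56963/(-2456) = 56963*(-1/2456) = -56963/2456 ≈ -23.193)
1/(-14*645 + K) = 1/(-14*645 - 56963/2456) = 1/(-9030 - 56963/2456) = 1/(-22234643/2456) = -2456/22234643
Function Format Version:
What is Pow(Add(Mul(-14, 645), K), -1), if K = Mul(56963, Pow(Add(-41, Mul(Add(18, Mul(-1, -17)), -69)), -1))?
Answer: Rational(-2456, 22234643) ≈ -0.00011046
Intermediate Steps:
K = Rational(-56963, 2456) (K = Mul(56963, Pow(Add(-41, Mul(Add(18, 17), -69)), -1)) = Mul(56963, Pow(Add(-41, Mul(35, -69)), -1)) = Mul(56963, Pow(Add(-41, -2415), -1)) = Mul(56963, Pow(-2456, -1)) = Mul(56963, Rational(-1, 2456)) = Rational(-56963, 2456) ≈ -23.193)
Pow(Add(Mul(-14, 645), K), -1) = Pow(Add(Mul(-14, 645), Rational(-56963, 2456)), -1) = Pow(Add(-9030, Rational(-56963, 2456)), -1) = Pow(Rational(-22234643, 2456), -1) = Rational(-2456, 22234643)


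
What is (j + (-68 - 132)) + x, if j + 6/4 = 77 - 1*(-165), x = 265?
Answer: 611/2 ≈ 305.50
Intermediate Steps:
j = 481/2 (j = -3/2 + (77 - 1*(-165)) = -3/2 + (77 + 165) = -3/2 + 242 = 481/2 ≈ 240.50)
(j + (-68 - 132)) + x = (481/2 + (-68 - 132)) + 265 = (481/2 - 200) + 265 = 81/2 + 265 = 611/2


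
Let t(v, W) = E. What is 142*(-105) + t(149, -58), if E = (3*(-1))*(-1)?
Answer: -14907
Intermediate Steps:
E = 3 (E = -3*(-1) = 3)
t(v, W) = 3
142*(-105) + t(149, -58) = 142*(-105) + 3 = -14910 + 3 = -14907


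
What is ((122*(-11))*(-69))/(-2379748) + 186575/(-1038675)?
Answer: -10803614215/49435695078 ≈ -0.21854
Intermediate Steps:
((122*(-11))*(-69))/(-2379748) + 186575/(-1038675) = -1342*(-69)*(-1/2379748) + 186575*(-1/1038675) = 92598*(-1/2379748) - 7463/41547 = -46299/1189874 - 7463/41547 = -10803614215/49435695078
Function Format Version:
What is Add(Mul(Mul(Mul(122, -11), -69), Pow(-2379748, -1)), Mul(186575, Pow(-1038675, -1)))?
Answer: Rational(-10803614215, 49435695078) ≈ -0.21854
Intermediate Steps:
Add(Mul(Mul(Mul(122, -11), -69), Pow(-2379748, -1)), Mul(186575, Pow(-1038675, -1))) = Add(Mul(Mul(-1342, -69), Rational(-1, 2379748)), Mul(186575, Rational(-1, 1038675))) = Add(Mul(92598, Rational(-1, 2379748)), Rational(-7463, 41547)) = Add(Rational(-46299, 1189874), Rational(-7463, 41547)) = Rational(-10803614215, 49435695078)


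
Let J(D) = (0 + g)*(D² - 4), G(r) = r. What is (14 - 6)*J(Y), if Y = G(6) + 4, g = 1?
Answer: 768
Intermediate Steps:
Y = 10 (Y = 6 + 4 = 10)
J(D) = -4 + D² (J(D) = (0 + 1)*(D² - 4) = 1*(-4 + D²) = -4 + D²)
(14 - 6)*J(Y) = (14 - 6)*(-4 + 10²) = 8*(-4 + 100) = 8*96 = 768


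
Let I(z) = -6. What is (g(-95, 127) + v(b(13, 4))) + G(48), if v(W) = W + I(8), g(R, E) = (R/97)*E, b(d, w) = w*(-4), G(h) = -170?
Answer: -30689/97 ≈ -316.38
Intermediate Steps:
b(d, w) = -4*w
g(R, E) = E*R/97 (g(R, E) = (R*(1/97))*E = (R/97)*E = E*R/97)
v(W) = -6 + W (v(W) = W - 6 = -6 + W)
(g(-95, 127) + v(b(13, 4))) + G(48) = ((1/97)*127*(-95) + (-6 - 4*4)) - 170 = (-12065/97 + (-6 - 16)) - 170 = (-12065/97 - 22) - 170 = -14199/97 - 170 = -30689/97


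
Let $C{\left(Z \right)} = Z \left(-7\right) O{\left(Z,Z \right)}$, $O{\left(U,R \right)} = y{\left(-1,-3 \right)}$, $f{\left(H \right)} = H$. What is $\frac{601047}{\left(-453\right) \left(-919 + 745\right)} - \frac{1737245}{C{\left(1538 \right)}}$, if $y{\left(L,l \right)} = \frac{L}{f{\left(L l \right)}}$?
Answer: $- \frac{11231347338}{23572157} \approx -476.47$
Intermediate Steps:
$y{\left(L,l \right)} = \frac{1}{l}$ ($y{\left(L,l \right)} = \frac{L}{L l} = L \frac{1}{L l} = \frac{1}{l}$)
$O{\left(U,R \right)} = - \frac{1}{3}$ ($O{\left(U,R \right)} = \frac{1}{-3} = - \frac{1}{3}$)
$C{\left(Z \right)} = \frac{7 Z}{3}$ ($C{\left(Z \right)} = Z \left(-7\right) \left(- \frac{1}{3}\right) = - 7 Z \left(- \frac{1}{3}\right) = \frac{7 Z}{3}$)
$\frac{601047}{\left(-453\right) \left(-919 + 745\right)} - \frac{1737245}{C{\left(1538 \right)}} = \frac{601047}{\left(-453\right) \left(-919 + 745\right)} - \frac{1737245}{\frac{7}{3} \cdot 1538} = \frac{601047}{\left(-453\right) \left(-174\right)} - \frac{1737245}{\frac{10766}{3}} = \frac{601047}{78822} - \frac{5211735}{10766} = 601047 \cdot \frac{1}{78822} - \frac{5211735}{10766} = \frac{66783}{8758} - \frac{5211735}{10766} = - \frac{11231347338}{23572157}$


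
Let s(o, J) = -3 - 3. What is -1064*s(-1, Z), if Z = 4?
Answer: 6384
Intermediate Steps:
s(o, J) = -6
-1064*s(-1, Z) = -1064*(-6) = 6384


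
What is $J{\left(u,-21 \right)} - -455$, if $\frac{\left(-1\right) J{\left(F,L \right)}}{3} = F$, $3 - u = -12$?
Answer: $410$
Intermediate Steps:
$u = 15$ ($u = 3 - -12 = 3 + 12 = 15$)
$J{\left(F,L \right)} = - 3 F$
$J{\left(u,-21 \right)} - -455 = \left(-3\right) 15 - -455 = -45 + 455 = 410$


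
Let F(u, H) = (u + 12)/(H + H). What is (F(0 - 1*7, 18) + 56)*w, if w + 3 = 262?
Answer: 523439/36 ≈ 14540.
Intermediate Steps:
w = 259 (w = -3 + 262 = 259)
F(u, H) = (12 + u)/(2*H) (F(u, H) = (12 + u)/((2*H)) = (12 + u)*(1/(2*H)) = (12 + u)/(2*H))
(F(0 - 1*7, 18) + 56)*w = ((½)*(12 + (0 - 1*7))/18 + 56)*259 = ((½)*(1/18)*(12 + (0 - 7)) + 56)*259 = ((½)*(1/18)*(12 - 7) + 56)*259 = ((½)*(1/18)*5 + 56)*259 = (5/36 + 56)*259 = (2021/36)*259 = 523439/36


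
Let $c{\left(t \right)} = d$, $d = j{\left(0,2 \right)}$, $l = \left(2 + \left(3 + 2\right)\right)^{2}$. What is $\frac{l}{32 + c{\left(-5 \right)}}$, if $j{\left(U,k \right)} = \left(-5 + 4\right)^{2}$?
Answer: $\frac{49}{33} \approx 1.4848$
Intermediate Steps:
$l = 49$ ($l = \left(2 + 5\right)^{2} = 7^{2} = 49$)
$j{\left(U,k \right)} = 1$ ($j{\left(U,k \right)} = \left(-1\right)^{2} = 1$)
$d = 1$
$c{\left(t \right)} = 1$
$\frac{l}{32 + c{\left(-5 \right)}} = \frac{49}{32 + 1} = \frac{49}{33}$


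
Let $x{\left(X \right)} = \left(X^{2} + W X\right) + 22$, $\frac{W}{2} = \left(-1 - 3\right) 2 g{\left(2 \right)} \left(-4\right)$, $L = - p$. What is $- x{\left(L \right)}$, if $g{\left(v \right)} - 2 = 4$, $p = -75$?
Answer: $-34447$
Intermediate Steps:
$g{\left(v \right)} = 6$ ($g{\left(v \right)} = 2 + 4 = 6$)
$L = 75$ ($L = \left(-1\right) \left(-75\right) = 75$)
$W = 384$ ($W = 2 \left(-1 - 3\right) 2 \cdot 6 \left(-4\right) = 2 \left(- 4 \cdot 12 \left(-4\right)\right) = 2 \left(\left(-4\right) \left(-48\right)\right) = 2 \cdot 192 = 384$)
$x{\left(X \right)} = 22 + X^{2} + 384 X$ ($x{\left(X \right)} = \left(X^{2} + 384 X\right) + 22 = 22 + X^{2} + 384 X$)
$- x{\left(L \right)} = - (22 + 75^{2} + 384 \cdot 75) = - (22 + 5625 + 28800) = \left(-1\right) 34447 = -34447$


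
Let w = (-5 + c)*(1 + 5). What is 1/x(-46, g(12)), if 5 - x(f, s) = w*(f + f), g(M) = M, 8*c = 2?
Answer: -1/2617 ≈ -0.00038212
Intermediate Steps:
c = 1/4 (c = (1/8)*2 = 1/4 ≈ 0.25000)
w = -57/2 (w = (-5 + 1/4)*(1 + 5) = -19/4*6 = -57/2 ≈ -28.500)
x(f, s) = 5 + 57*f (x(f, s) = 5 - (-57)*(f + f)/2 = 5 - (-57)*2*f/2 = 5 - (-57)*f = 5 + 57*f)
1/x(-46, g(12)) = 1/(5 + 57*(-46)) = 1/(5 - 2622) = 1/(-2617) = -1/2617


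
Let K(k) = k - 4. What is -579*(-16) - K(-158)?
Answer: 9426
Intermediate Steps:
K(k) = -4 + k
-579*(-16) - K(-158) = -579*(-16) - (-4 - 158) = 9264 - 1*(-162) = 9264 + 162 = 9426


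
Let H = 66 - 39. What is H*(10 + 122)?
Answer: 3564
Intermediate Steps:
H = 27
H*(10 + 122) = 27*(10 + 122) = 27*132 = 3564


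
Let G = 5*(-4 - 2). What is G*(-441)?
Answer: 13230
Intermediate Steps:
G = -30 (G = 5*(-6) = -30)
G*(-441) = -30*(-441) = 13230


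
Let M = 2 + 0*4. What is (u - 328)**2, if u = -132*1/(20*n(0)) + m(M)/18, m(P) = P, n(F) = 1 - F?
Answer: 226562704/2025 ≈ 1.1188e+5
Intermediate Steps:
M = 2 (M = 2 + 0 = 2)
u = -292/45 (u = -132*1/(20*(1 - 1*0)) + 2/18 = -132*1/(20*(1 + 0)) + 2*(1/18) = -132/(-5*1*(-4)) + 1/9 = -132/((-5*(-4))) + 1/9 = -132/20 + 1/9 = -132*1/20 + 1/9 = -33/5 + 1/9 = -292/45 ≈ -6.4889)
(u - 328)**2 = (-292/45 - 328)**2 = (-15052/45)**2 = 226562704/2025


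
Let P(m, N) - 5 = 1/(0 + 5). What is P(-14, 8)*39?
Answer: 1014/5 ≈ 202.80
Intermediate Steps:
P(m, N) = 26/5 (P(m, N) = 5 + 1/(0 + 5) = 5 + 1/5 = 26/5)
P(-14, 8)*39 = (26/5)*39 = 1014/5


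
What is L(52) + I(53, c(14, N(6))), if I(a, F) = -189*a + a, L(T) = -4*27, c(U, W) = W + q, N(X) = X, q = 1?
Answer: -10072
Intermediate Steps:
c(U, W) = 1 + W (c(U, W) = W + 1 = 1 + W)
L(T) = -108
I(a, F) = -188*a
L(52) + I(53, c(14, N(6))) = -108 - 188*53 = -108 - 9964 = -10072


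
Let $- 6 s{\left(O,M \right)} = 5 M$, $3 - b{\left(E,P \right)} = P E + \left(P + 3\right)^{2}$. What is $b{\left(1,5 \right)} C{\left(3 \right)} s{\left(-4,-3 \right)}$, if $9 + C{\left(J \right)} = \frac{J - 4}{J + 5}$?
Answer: $\frac{12045}{8} \approx 1505.6$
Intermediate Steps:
$C{\left(J \right)} = -9 + \frac{-4 + J}{5 + J}$ ($C{\left(J \right)} = -9 + \frac{J - 4}{J + 5} = -9 + \frac{-4 + J}{5 + J}$)
$b{\left(E,P \right)} = 3 - \left(3 + P\right)^{2} - E P$ ($b{\left(E,P \right)} = 3 - \left(P E + \left(P + 3\right)^{2}\right) = 3 - \left(E P + \left(3 + P\right)^{2}\right) = 3 - \left(\left(3 + P\right)^{2} + E P\right) = 3 - \left(3 + P\right)^{2} - E P$)
$s{\left(O,M \right)} = - \frac{5 M}{6}$
$b{\left(1,5 \right)} C{\left(3 \right)} s{\left(-4,-3 \right)} = \left(3 - \left(3 + 5\right)^{2} - 1 \cdot 5\right) \frac{-49 - 24}{5 + 3} \left(\left(- \frac{5}{6}\right) \left(-3\right)\right) = \left(3 - 8^{2} - 5\right) \frac{-49 - 24}{8} \cdot \frac{5}{2} = \left(3 - 64 - 5\right) \frac{1}{8} \left(-73\right) \frac{5}{2} = \left(3 - 64 - 5\right) \left(- \frac{73}{8}\right) \frac{5}{2} = \left(-66\right) \left(- \frac{73}{8}\right) \frac{5}{2} = \frac{2409}{4} \cdot \frac{5}{2} = \frac{12045}{8}$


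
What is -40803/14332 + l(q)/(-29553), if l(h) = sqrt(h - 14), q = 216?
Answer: -40803/14332 - sqrt(202)/29553 ≈ -2.8475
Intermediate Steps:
l(h) = sqrt(-14 + h)
-40803/14332 + l(q)/(-29553) = -40803/14332 + sqrt(-14 + 216)/(-29553) = -40803*1/14332 + sqrt(202)*(-1/29553) = -40803/14332 - sqrt(202)/29553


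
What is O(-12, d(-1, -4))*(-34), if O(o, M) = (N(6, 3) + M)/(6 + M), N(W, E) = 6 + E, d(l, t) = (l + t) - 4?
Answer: 0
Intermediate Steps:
d(l, t) = -4 + l + t
O(o, M) = (9 + M)/(6 + M) (O(o, M) = ((6 + 3) + M)/(6 + M) = (9 + M)/(6 + M))
O(-12, d(-1, -4))*(-34) = ((9 + (-4 - 1 - 4))/(6 + (-4 - 1 - 4)))*(-34) = ((9 - 9)/(6 - 9))*(-34) = (0/(-3))*(-34) = -⅓*0*(-34) = 0*(-34) = 0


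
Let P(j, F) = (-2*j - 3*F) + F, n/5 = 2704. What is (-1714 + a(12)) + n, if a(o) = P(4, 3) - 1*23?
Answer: 11769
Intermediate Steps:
n = 13520 (n = 5*2704 = 13520)
P(j, F) = -2*F - 2*j (P(j, F) = (-3*F - 2*j) + F = -2*F - 2*j)
a(o) = -37 (a(o) = (-2*3 - 2*4) - 1*23 = (-6 - 8) - 23 = -14 - 23 = -37)
(-1714 + a(12)) + n = (-1714 - 37) + 13520 = -1751 + 13520 = 11769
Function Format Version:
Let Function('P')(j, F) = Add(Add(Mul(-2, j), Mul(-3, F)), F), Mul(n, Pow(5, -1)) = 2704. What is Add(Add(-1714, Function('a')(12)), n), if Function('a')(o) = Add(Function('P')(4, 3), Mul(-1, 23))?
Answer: 11769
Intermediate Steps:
n = 13520 (n = Mul(5, 2704) = 13520)
Function('P')(j, F) = Add(Mul(-2, F), Mul(-2, j)) (Function('P')(j, F) = Add(Add(Mul(-3, F), Mul(-2, j)), F) = Add(Mul(-2, F), Mul(-2, j)))
Function('a')(o) = -37 (Function('a')(o) = Add(Add(Mul(-2, 3), Mul(-2, 4)), Mul(-1, 23)) = Add(Add(-6, -8), -23) = Add(-14, -23) = -37)
Add(Add(-1714, Function('a')(12)), n) = Add(Add(-1714, -37), 13520) = Add(-1751, 13520) = 11769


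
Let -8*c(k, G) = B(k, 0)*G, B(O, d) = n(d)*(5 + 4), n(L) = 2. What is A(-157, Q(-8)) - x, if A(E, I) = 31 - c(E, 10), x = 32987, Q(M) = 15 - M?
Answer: -65867/2 ≈ -32934.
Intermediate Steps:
B(O, d) = 18 (B(O, d) = 2*(5 + 4) = 2*9 = 18)
c(k, G) = -9*G/4
A(E, I) = 107/2 (A(E, I) = 31 - (-9)*10/4 = 31 - 1*(-45/2) = 31 + 45/2 = 107/2)
A(-157, Q(-8)) - x = 107/2 - 1*32987 = 107/2 - 32987 = -65867/2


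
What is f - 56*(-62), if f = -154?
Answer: 3318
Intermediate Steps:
f - 56*(-62) = -154 - 56*(-62) = -154 + 3472 = 3318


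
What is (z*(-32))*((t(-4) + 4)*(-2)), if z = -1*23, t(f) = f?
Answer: 0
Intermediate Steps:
z = -23
(z*(-32))*((t(-4) + 4)*(-2)) = (-23*(-32))*((-4 + 4)*(-2)) = 736*(0*(-2)) = 736*0 = 0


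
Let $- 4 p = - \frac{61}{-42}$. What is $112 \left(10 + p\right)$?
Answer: $\frac{3238}{3} \approx 1079.3$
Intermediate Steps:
$p = - \frac{61}{168}$ ($p = - \frac{\left(-61\right) \frac{1}{-42}}{4} = - \frac{\left(-61\right) \left(- \frac{1}{42}\right)}{4} = \left(- \frac{1}{4}\right) \frac{61}{42} = - \frac{61}{168} \approx -0.3631$)
$112 \left(10 + p\right) = 112 \left(10 - \frac{61}{168}\right) = 112 \cdot \frac{1619}{168} = \frac{3238}{3}$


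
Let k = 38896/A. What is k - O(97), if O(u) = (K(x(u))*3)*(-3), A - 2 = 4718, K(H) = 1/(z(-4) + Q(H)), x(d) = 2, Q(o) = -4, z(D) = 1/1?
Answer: 1546/295 ≈ 5.2407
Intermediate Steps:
z(D) = 1
K(H) = -⅓ (K(H) = 1/(1 - 4) = 1/(-3) = -⅓)
A = 4720 (A = 2 + 4718 = 4720)
k = 2431/295 (k = 38896/4720 = 38896*(1/4720) = 2431/295 ≈ 8.2407)
O(u) = 3 (O(u) = -⅓*3*(-3) = -1*(-3) = 3)
k - O(97) = 2431/295 - 1*3 = 2431/295 - 3 = 1546/295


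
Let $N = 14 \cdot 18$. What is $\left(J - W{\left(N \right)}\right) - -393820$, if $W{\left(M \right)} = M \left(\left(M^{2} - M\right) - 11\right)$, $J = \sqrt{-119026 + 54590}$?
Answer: $-15542912 + 2 i \sqrt{16109} \approx -1.5543 \cdot 10^{7} + 253.84 i$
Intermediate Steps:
$J = 2 i \sqrt{16109}$ ($J = \sqrt{-64436} = 2 i \sqrt{16109} \approx 253.84 i$)
$N = 252$
$W{\left(M \right)} = M \left(-11 + M^{2} - M\right)$
$\left(J - W{\left(N \right)}\right) - -393820 = \left(2 i \sqrt{16109} - 252 \left(-11 + 252^{2} - 252\right)\right) - -393820 = \left(2 i \sqrt{16109} - 252 \left(-11 + 63504 - 252\right)\right) + 393820 = \left(2 i \sqrt{16109} - 252 \cdot 63241\right) + 393820 = \left(2 i \sqrt{16109} - 15936732\right) + 393820 = \left(-15936732 + 2 i \sqrt{16109}\right) + 393820 = -15542912 + 2 i \sqrt{16109}$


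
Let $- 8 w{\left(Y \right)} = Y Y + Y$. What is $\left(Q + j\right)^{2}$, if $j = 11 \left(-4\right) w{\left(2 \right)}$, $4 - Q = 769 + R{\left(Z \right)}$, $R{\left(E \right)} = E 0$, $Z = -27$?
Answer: $535824$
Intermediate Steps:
$R{\left(E \right)} = 0$
$w{\left(Y \right)} = - \frac{Y}{8} - \frac{Y^{2}}{8}$ ($w{\left(Y \right)} = - \frac{Y Y + Y}{8} = - \frac{Y^{2} + Y}{8} = - \frac{Y + Y^{2}}{8} = - \frac{Y}{8} - \frac{Y^{2}}{8}$)
$Q = -765$ ($Q = 4 - \left(769 + 0\right) = 4 - 769 = -765$)
$j = 33$ ($j = 11 \left(-4\right) \left(\left(- \frac{1}{8}\right) 2 \left(1 + 2\right)\right) = - 44 \left(\left(- \frac{1}{8}\right) 2 \cdot 3\right) = \left(-44\right) \left(- \frac{3}{4}\right) = 33$)
$\left(Q + j\right)^{2} = \left(-765 + 33\right)^{2} = \left(-732\right)^{2} = 535824$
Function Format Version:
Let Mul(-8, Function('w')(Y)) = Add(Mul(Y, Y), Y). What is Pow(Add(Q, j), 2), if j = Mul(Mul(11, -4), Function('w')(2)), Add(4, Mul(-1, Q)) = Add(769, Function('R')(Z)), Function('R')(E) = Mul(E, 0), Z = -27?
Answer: 535824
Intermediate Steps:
Function('R')(E) = 0
Function('w')(Y) = Add(Mul(Rational(-1, 8), Y), Mul(Rational(-1, 8), Pow(Y, 2))) (Function('w')(Y) = Mul(Rational(-1, 8), Add(Mul(Y, Y), Y)) = Mul(Rational(-1, 8), Add(Pow(Y, 2), Y)) = Mul(Rational(-1, 8), Add(Y, Pow(Y, 2))) = Add(Mul(Rational(-1, 8), Y), Mul(Rational(-1, 8), Pow(Y, 2))))
Q = -765 (Q = Add(4, Mul(-1, Add(769, 0))) = Add(4, Mul(-1, 769)) = Add(4, -769) = -765)
j = 33 (j = Mul(Mul(11, -4), Mul(Rational(-1, 8), 2, Add(1, 2))) = Mul(-44, Mul(Rational(-1, 8), 2, 3)) = Mul(-44, Rational(-3, 4)) = 33)
Pow(Add(Q, j), 2) = Pow(Add(-765, 33), 2) = Pow(-732, 2) = 535824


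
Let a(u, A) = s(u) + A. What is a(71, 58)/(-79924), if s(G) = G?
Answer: -129/79924 ≈ -0.0016140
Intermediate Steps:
a(u, A) = A + u (a(u, A) = u + A = A + u)
a(71, 58)/(-79924) = (58 + 71)/(-79924) = 129*(-1/79924) = -129/79924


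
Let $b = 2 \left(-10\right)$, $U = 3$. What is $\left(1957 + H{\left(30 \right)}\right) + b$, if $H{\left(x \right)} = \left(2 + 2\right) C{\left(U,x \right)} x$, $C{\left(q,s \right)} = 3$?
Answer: $2297$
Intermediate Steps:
$H{\left(x \right)} = 12 x$ ($H{\left(x \right)} = \left(2 + 2\right) 3 x = 4 \cdot 3 x = 12 x$)
$b = -20$
$\left(1957 + H{\left(30 \right)}\right) + b = \left(1957 + 12 \cdot 30\right) - 20 = \left(1957 + 360\right) - 20 = 2317 - 20 = 2297$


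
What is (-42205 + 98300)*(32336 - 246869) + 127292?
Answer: -12034101343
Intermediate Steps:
(-42205 + 98300)*(32336 - 246869) + 127292 = 56095*(-214533) + 127292 = -12034228635 + 127292 = -12034101343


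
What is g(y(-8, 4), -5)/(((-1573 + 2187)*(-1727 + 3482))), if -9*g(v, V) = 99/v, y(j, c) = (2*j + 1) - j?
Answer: 11/7542990 ≈ 1.4583e-6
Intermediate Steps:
y(j, c) = 1 + j (y(j, c) = (1 + 2*j) - j = 1 + j)
g(v, V) = -11/v
g(y(-8, 4), -5)/(((-1573 + 2187)*(-1727 + 3482))) = (-11/(1 - 8))/(((-1573 + 2187)*(-1727 + 3482))) = (-11/(-7))/((614*1755)) = -11*(-⅐)/1077570 = (11/7)*(1/1077570) = 11/7542990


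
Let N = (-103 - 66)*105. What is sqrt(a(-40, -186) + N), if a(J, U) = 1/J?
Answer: I*sqrt(7098010)/20 ≈ 133.21*I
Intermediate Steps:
N = -17745 (N = -169*105 = -17745)
sqrt(a(-40, -186) + N) = sqrt(1/(-40) - 17745) = sqrt(-1/40 - 17745) = sqrt(-709801/40) = I*sqrt(7098010)/20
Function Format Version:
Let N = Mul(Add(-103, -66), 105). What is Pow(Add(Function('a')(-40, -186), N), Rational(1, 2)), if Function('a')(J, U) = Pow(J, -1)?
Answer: Mul(Rational(1, 20), I, Pow(7098010, Rational(1, 2))) ≈ Mul(133.21, I)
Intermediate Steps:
N = -17745 (N = Mul(-169, 105) = -17745)
Pow(Add(Function('a')(-40, -186), N), Rational(1, 2)) = Pow(Add(Pow(-40, -1), -17745), Rational(1, 2)) = Pow(Add(Rational(-1, 40), -17745), Rational(1, 2)) = Pow(Rational(-709801, 40), Rational(1, 2)) = Mul(Rational(1, 20), I, Pow(7098010, Rational(1, 2)))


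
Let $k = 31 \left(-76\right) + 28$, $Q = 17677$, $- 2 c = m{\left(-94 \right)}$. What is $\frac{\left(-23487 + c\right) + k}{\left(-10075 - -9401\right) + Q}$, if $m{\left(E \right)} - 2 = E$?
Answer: $- \frac{25769}{17003} \approx -1.5156$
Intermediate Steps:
$m{\left(E \right)} = 2 + E$
$c = 46$ ($c = - \frac{2 - 94}{2} = \left(- \frac{1}{2}\right) \left(-92\right) = 46$)
$k = -2328$ ($k = -2356 + 28 = -2328$)
$\frac{\left(-23487 + c\right) + k}{\left(-10075 - -9401\right) + Q} = \frac{\left(-23487 + 46\right) - 2328}{\left(-10075 - -9401\right) + 17677} = \frac{-23441 - 2328}{\left(-10075 + 9401\right) + 17677} = - \frac{25769}{-674 + 17677} = - \frac{25769}{17003}$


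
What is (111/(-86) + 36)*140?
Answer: 208950/43 ≈ 4859.3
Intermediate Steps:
(111/(-86) + 36)*140 = (111*(-1/86) + 36)*140 = (-111/86 + 36)*140 = (2985/86)*140 = 208950/43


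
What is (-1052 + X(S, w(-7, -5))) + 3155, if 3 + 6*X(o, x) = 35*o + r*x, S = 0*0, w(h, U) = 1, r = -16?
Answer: 12599/6 ≈ 2099.8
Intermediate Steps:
S = 0
X(o, x) = -½ - 8*x/3 + 35*o/6 (X(o, x) = -½ + (35*o - 16*x)/6 = -½ + (-16*x + 35*o)/6 = -½ + (-8*x/3 + 35*o/6) = -½ - 8*x/3 + 35*o/6)
(-1052 + X(S, w(-7, -5))) + 3155 = (-1052 + (-½ - 8/3*1 + (35/6)*0)) + 3155 = (-1052 + (-½ - 8/3 + 0)) + 3155 = (-1052 - 19/6) + 3155 = -6331/6 + 3155 = 12599/6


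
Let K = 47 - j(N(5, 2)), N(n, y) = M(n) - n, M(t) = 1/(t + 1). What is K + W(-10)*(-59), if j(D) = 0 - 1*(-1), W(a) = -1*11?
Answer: 695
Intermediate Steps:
M(t) = 1/(1 + t)
W(a) = -11
N(n, y) = 1/(1 + n) - n
j(D) = 1 (j(D) = 0 + 1 = 1)
K = 46 (K = 47 - 1*1 = 47 - 1 = 46)
K + W(-10)*(-59) = 46 - 11*(-59) = 46 + 649 = 695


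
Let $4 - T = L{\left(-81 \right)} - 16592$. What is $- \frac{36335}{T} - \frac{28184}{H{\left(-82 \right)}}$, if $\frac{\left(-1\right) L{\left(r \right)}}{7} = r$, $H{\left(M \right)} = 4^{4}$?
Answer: $- \frac{4433299}{39456} \approx -112.36$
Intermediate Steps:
$H{\left(M \right)} = 256$
$L{\left(r \right)} = - 7 r$
$T = 16029$ ($T = 4 - \left(\left(-7\right) \left(-81\right) - 16592\right) = 4 - \left(567 - 16592\right) = 4 - -16025 = 4 + 16025 = 16029$)
$- \frac{36335}{T} - \frac{28184}{H{\left(-82 \right)}} = - \frac{36335}{16029} - \frac{28184}{256} = \left(-36335\right) \frac{1}{16029} - \frac{3523}{32} = - \frac{2795}{1233} - \frac{3523}{32} = - \frac{4433299}{39456}$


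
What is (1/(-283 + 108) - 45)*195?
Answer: -307164/35 ≈ -8776.1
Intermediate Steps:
(1/(-283 + 108) - 45)*195 = (1/(-175) - 45)*195 = (-1/175 - 45)*195 = -7876/175*195 = -307164/35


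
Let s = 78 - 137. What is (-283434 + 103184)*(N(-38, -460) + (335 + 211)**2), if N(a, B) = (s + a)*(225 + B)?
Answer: -57844207750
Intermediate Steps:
s = -59
N(a, B) = (-59 + a)*(225 + B)
(-283434 + 103184)*(N(-38, -460) + (335 + 211)**2) = (-283434 + 103184)*((-13275 - 59*(-460) + 225*(-38) - 460*(-38)) + (335 + 211)**2) = -180250*((-13275 + 27140 - 8550 + 17480) + 546**2) = -180250*(22795 + 298116) = -180250*320911 = -57844207750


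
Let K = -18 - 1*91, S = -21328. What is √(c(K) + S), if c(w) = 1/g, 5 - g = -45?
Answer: I*√2132798/10 ≈ 146.04*I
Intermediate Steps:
g = 50 (g = 5 - 1*(-45) = 5 + 45 = 50)
K = -109 (K = -18 - 91 = -109)
c(w) = 1/50
√(c(K) + S) = √(1/50 - 21328) = √(-1066399/50) = I*√2132798/10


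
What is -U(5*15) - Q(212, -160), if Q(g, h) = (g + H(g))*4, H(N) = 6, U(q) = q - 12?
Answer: -935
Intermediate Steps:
U(q) = -12 + q
Q(g, h) = 24 + 4*g (Q(g, h) = (g + 6)*4 = (6 + g)*4 = 24 + 4*g)
-U(5*15) - Q(212, -160) = -(-12 + 5*15) - (24 + 4*212) = -(-12 + 75) - (24 + 848) = -1*63 - 1*872 = -63 - 872 = -935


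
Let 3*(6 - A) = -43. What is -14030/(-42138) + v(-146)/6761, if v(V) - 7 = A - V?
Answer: 51080375/142447509 ≈ 0.35859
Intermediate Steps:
A = 61/3 (A = 6 - ⅓*(-43) = 6 + 43/3 = 61/3 ≈ 20.333)
v(V) = 82/3 - V (v(V) = 7 + (61/3 - V) = 82/3 - V)
-14030/(-42138) + v(-146)/6761 = -14030/(-42138) + (82/3 - 1*(-146))/6761 = -14030*(-1/42138) + (82/3 + 146)*(1/6761) = 7015/21069 + (520/3)*(1/6761) = 7015/21069 + 520/20283 = 51080375/142447509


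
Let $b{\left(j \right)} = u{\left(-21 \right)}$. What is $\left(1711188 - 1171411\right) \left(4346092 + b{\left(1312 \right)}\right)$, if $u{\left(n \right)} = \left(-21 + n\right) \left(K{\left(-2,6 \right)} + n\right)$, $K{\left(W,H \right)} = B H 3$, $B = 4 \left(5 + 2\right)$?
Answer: $2334970585262$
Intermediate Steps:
$B = 28$ ($B = 4 \cdot 7 = 28$)
$K{\left(W,H \right)} = 84 H$ ($K{\left(W,H \right)} = 28 H 3 = 84 H$)
$u{\left(n \right)} = \left(-21 + n\right) \left(504 + n\right)$ ($u{\left(n \right)} = \left(-21 + n\right) \left(84 \cdot 6 + n\right) = \left(-21 + n\right) \left(504 + n\right)$)
$b{\left(j \right)} = -20286$ ($b{\left(j \right)} = -10584 + \left(-21\right)^{2} + 483 \left(-21\right) = -10584 + 441 - 10143 = -20286$)
$\left(1711188 - 1171411\right) \left(4346092 + b{\left(1312 \right)}\right) = \left(1711188 - 1171411\right) \left(4346092 - 20286\right) = 539777 \cdot 4325806 = 2334970585262$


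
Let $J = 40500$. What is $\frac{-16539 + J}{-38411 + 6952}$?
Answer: $- \frac{147}{193} \approx -0.76166$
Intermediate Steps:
$\frac{-16539 + J}{-38411 + 6952} = \frac{-16539 + 40500}{-38411 + 6952} = \frac{23961}{-31459} = 23961 \left(- \frac{1}{31459}\right) = - \frac{147}{193}$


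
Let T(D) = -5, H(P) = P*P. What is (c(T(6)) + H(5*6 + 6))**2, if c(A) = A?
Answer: 1666681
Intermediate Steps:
H(P) = P**2
(c(T(6)) + H(5*6 + 6))**2 = (-5 + (5*6 + 6)**2)**2 = (-5 + (30 + 6)**2)**2 = (-5 + 36**2)**2 = (-5 + 1296)**2 = 1291**2 = 1666681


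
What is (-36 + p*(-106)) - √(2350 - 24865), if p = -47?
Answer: 4946 - I*√22515 ≈ 4946.0 - 150.05*I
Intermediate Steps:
(-36 + p*(-106)) - √(2350 - 24865) = (-36 - 47*(-106)) - √(2350 - 24865) = (-36 + 4982) - √(-22515) = 4946 - I*√22515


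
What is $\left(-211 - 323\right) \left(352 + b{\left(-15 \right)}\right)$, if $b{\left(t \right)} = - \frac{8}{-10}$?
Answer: $- \frac{941976}{5} \approx -1.884 \cdot 10^{5}$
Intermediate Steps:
$b{\left(t \right)} = \frac{4}{5}$ ($b{\left(t \right)} = \left(-8\right) \left(- \frac{1}{10}\right) = \frac{4}{5}$)
$\left(-211 - 323\right) \left(352 + b{\left(-15 \right)}\right) = \left(-211 - 323\right) \left(352 + \frac{4}{5}\right) = \left(-534\right) \frac{1764}{5} = - \frac{941976}{5}$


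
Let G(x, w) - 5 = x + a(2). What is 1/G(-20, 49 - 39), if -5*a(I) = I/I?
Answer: -5/76 ≈ -0.065789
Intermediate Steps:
a(I) = -⅕ (a(I) = -I/(5*I) = -⅕*1 = -⅕)
G(x, w) = 24/5 + x (G(x, w) = 5 + (x - ⅕) = 5 + (-⅕ + x) = 24/5 + x)
1/G(-20, 49 - 39) = 1/(24/5 - 20) = 1/(-76/5) = -5/76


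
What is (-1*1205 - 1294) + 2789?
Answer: 290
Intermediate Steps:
(-1*1205 - 1294) + 2789 = (-1205 - 1294) + 2789 = -2499 + 2789 = 290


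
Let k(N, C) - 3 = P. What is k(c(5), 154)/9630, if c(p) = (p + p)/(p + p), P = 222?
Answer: 5/214 ≈ 0.023364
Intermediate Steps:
c(p) = 1 (c(p) = (2*p)/((2*p)) = (2*p)*(1/(2*p)) = 1)
k(N, C) = 225 (k(N, C) = 3 + 222 = 225)
k(c(5), 154)/9630 = 225/9630 = 225*(1/9630) = 5/214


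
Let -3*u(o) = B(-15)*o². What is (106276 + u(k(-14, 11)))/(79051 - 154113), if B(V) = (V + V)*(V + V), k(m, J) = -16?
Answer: -14738/37531 ≈ -0.39269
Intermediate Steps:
B(V) = 4*V² (B(V) = (2*V)*(2*V) = 4*V²)
u(o) = -300*o² (u(o) = -4*(-15)²*o²/3 = -4*225*o²/3 = -300*o²)
(106276 + u(k(-14, 11)))/(79051 - 154113) = (106276 - 300*(-16)²)/(79051 - 154113) = (106276 - 300*256)/(-75062) = (106276 - 76800)*(-1/75062) = 29476*(-1/75062) = -14738/37531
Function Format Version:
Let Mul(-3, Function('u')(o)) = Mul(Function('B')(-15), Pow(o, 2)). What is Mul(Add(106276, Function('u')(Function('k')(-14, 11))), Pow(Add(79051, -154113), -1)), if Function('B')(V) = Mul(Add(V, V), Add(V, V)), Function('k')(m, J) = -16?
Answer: Rational(-14738, 37531) ≈ -0.39269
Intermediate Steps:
Function('B')(V) = Mul(4, Pow(V, 2)) (Function('B')(V) = Mul(Mul(2, V), Mul(2, V)) = Mul(4, Pow(V, 2)))
Function('u')(o) = Mul(-300, Pow(o, 2)) (Function('u')(o) = Mul(Rational(-1, 3), Mul(Mul(4, Pow(-15, 2)), Pow(o, 2))) = Mul(Rational(-1, 3), Mul(Mul(4, 225), Pow(o, 2))) = Mul(Rational(-1, 3), Mul(900, Pow(o, 2))) = Mul(-300, Pow(o, 2)))
Mul(Add(106276, Function('u')(Function('k')(-14, 11))), Pow(Add(79051, -154113), -1)) = Mul(Add(106276, Mul(-300, Pow(-16, 2))), Pow(Add(79051, -154113), -1)) = Mul(Add(106276, Mul(-300, 256)), Pow(-75062, -1)) = Mul(Add(106276, -76800), Rational(-1, 75062)) = Mul(29476, Rational(-1, 75062)) = Rational(-14738, 37531)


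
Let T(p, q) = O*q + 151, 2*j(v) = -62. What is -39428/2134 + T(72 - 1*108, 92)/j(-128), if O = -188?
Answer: 17682581/33077 ≈ 534.59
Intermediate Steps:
j(v) = -31 (j(v) = (½)*(-62) = -31)
T(p, q) = 151 - 188*q (T(p, q) = -188*q + 151 = 151 - 188*q)
-39428/2134 + T(72 - 1*108, 92)/j(-128) = -39428/2134 + (151 - 188*92)/(-31) = -39428*1/2134 + (151 - 17296)*(-1/31) = -19714/1067 - 17145*(-1/31) = -19714/1067 + 17145/31 = 17682581/33077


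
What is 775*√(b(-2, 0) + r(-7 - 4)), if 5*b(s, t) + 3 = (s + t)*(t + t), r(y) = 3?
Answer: 310*√15 ≈ 1200.6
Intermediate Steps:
b(s, t) = -⅗ + 2*t*(s + t)/5 (b(s, t) = -⅗ + ((s + t)*(t + t))/5 = -⅗ + ((s + t)*(2*t))/5 = -⅗ + (2*t*(s + t))/5 = -⅗ + 2*t*(s + t)/5)
775*√(b(-2, 0) + r(-7 - 4)) = 775*√((-⅗ + (⅖)*0² + (⅖)*(-2)*0) + 3) = 775*√((-⅗ + (⅖)*0 + 0) + 3) = 775*√((-⅗ + 0 + 0) + 3) = 775*√(-⅗ + 3) = 775*√(12/5) = 775*(2*√15/5) = 310*√15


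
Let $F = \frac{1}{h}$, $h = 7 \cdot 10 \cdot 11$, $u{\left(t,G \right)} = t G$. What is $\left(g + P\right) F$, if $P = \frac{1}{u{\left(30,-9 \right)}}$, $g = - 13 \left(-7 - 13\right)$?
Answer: $\frac{70199}{207900} \approx 0.33766$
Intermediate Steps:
$u{\left(t,G \right)} = G t$
$h = 770$ ($h = 70 \cdot 11 = 770$)
$g = 260$ ($g = \left(-13\right) \left(-20\right) = 260$)
$F = \frac{1}{770} \approx 0.0012987$
$P = - \frac{1}{270}$ ($P = \frac{1}{\left(-9\right) 30} = \frac{1}{-270} = - \frac{1}{270} \approx -0.0037037$)
$\left(g + P\right) F = \left(260 - \frac{1}{270}\right) \frac{1}{770} = \frac{70199}{270} \cdot \frac{1}{770} = \frac{70199}{207900}$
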